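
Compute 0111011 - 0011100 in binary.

Method 1 - Direct subtraction (column by column from the right: bit − bit − borrow-in; if negative, add 2 and borrow 1 from the next column):
borrow: 0111000
        0111011
-       0011100
---------------
        0011111

Method 2 - Add two's complement:
Two's complement of 0011100: invert → 1100011, add 1 → 1100100
  0111011
+ 1100100
---------
 10011111  (end carry out of the top bit = 1)
Discarding the end carry: 0011111
Decimal check:
  0111011 = 32 + 16 + 8 + 2 + 1 = 59
  0011100 = 16 + 8 + 4 = 28
  59 - 28 = 31, and 0011111 = 16 + 8 + 4 + 2 + 1 = 31 ✓



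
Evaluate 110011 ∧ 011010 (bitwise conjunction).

AND: 1 only when both bits are 1
  110011
& 011010
--------
  010010
Decimal: 51 & 26 = 18



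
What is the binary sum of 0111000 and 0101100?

Add column by column from the right: bit + bit + carry-in; write the sum mod 2, carry 1 when the sum is 2 or 3.
carry:  1110000
        0111000
+       0101100
---------------
       01100100
(the carry out of the leftmost column, 0, becomes the leading bit)
Decimal check:
  0111000 = 32 + 16 + 8 = 56
  0101100 = 32 + 8 + 4 = 44
  56 + 44 = 100, and 01100100 = 64 + 32 + 4 = 100 ✓



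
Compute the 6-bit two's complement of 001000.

Original: 001000
Step 1 - Invert all bits: 110111
Step 2 - Add 1: 111000
Verification: 001000 + 111000 = 1000000; discarding the end carry (carry out of the top bit) leaves the 6-bit value 000000, as required for x + (-x)



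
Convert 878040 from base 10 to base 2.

Using repeated division by 2:
878040 ÷ 2 = 439020 remainder 0
439020 ÷ 2 = 219510 remainder 0
219510 ÷ 2 = 109755 remainder 0
109755 ÷ 2 = 54877 remainder 1
54877 ÷ 2 = 27438 remainder 1
27438 ÷ 2 = 13719 remainder 0
13719 ÷ 2 = 6859 remainder 1
6859 ÷ 2 = 3429 remainder 1
3429 ÷ 2 = 1714 remainder 1
1714 ÷ 2 = 857 remainder 0
857 ÷ 2 = 428 remainder 1
428 ÷ 2 = 214 remainder 0
214 ÷ 2 = 107 remainder 0
107 ÷ 2 = 53 remainder 1
53 ÷ 2 = 26 remainder 1
26 ÷ 2 = 13 remainder 0
13 ÷ 2 = 6 remainder 1
6 ÷ 2 = 3 remainder 0
3 ÷ 2 = 1 remainder 1
1 ÷ 2 = 0 remainder 1
Reading remainders bottom to top: 11010110010111011000



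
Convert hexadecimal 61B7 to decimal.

Expand by place value (powers of 16):
Digit values: B = 11
61B7 = 6 × 16^3 + 1 × 16^2 + 11 × 16^1 + 7 × 16^0
= 6 × 4096 + 1 × 256 + 11 × 16 + 7 × 1
= 24576 + 256 + 176 + 7
= 25015



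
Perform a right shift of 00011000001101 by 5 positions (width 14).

Original: 00011000001101 (decimal 1549)
Shift right by 5 positions
Drop the 5 low bits; fill with zeros on the left
Result: 00000000110000 (decimal 48)
Equivalent: 1549 >> 5 = 1549 ÷ 2^5 = 48



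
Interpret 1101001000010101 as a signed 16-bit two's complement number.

Binary: 1101001000010101
Sign bit: 1 (negative)
Invert: 0010110111101010
Add 1:  0010110111101011
Magnitude: 0010110111101011 = 8192 + 2048 + 1024 + 256 + 128 + 64 + 32 + 8 + 2 + 1 = 11755
Value: -11755



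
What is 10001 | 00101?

OR: 1 when either bit is 1
  10001
| 00101
-------
  10101
Decimal: 17 | 5 = 21



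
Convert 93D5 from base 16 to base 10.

Expand by place value (powers of 16):
Digit values: D = 13
93D5 = 9 × 16^3 + 3 × 16^2 + 13 × 16^1 + 5 × 16^0
= 9 × 4096 + 3 × 256 + 13 × 16 + 5 × 1
= 36864 + 768 + 208 + 5
= 37845



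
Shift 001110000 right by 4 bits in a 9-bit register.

Original: 001110000 (decimal 112)
Shift right by 4 positions
Drop the 4 low bits; fill with zeros on the left
Result: 000000111 (decimal 7)
Equivalent: 112 >> 4 = 112 ÷ 2^4 = 7



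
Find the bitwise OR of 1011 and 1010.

OR: 1 when either bit is 1
  1011
| 1010
------
  1011
Decimal: 11 | 10 = 11



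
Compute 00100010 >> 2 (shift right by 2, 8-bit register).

Original: 00100010 (decimal 34)
Shift right by 2 positions
Drop the 2 low bits; fill with zeros on the left
Result: 00001000 (decimal 8)
Equivalent: 34 >> 2 = 34 ÷ 2^2 = 8



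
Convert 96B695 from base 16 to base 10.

Expand by place value (powers of 16):
Digit values: B = 11
96B695 = 9 × 16^5 + 6 × 16^4 + 11 × 16^3 + 6 × 16^2 + 9 × 16^1 + 5 × 16^0
= 9 × 1048576 + 6 × 65536 + 11 × 4096 + 6 × 256 + 9 × 16 + 5 × 1
= 9437184 + 393216 + 45056 + 1536 + 144 + 5
= 9877141



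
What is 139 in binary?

Using repeated division by 2:
139 ÷ 2 = 69 remainder 1
69 ÷ 2 = 34 remainder 1
34 ÷ 2 = 17 remainder 0
17 ÷ 2 = 8 remainder 1
8 ÷ 2 = 4 remainder 0
4 ÷ 2 = 2 remainder 0
2 ÷ 2 = 1 remainder 0
1 ÷ 2 = 0 remainder 1
Reading remainders bottom to top: 10001011



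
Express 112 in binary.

Using repeated division by 2:
112 ÷ 2 = 56 remainder 0
56 ÷ 2 = 28 remainder 0
28 ÷ 2 = 14 remainder 0
14 ÷ 2 = 7 remainder 0
7 ÷ 2 = 3 remainder 1
3 ÷ 2 = 1 remainder 1
1 ÷ 2 = 0 remainder 1
Reading remainders bottom to top: 1110000



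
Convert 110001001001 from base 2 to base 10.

Sum of powers of 2 for each 1-bit:
2^0 + 2^3 + 2^6 + 2^10 + 2^11
= 1 + 8 + 64 + 1024 + 2048
= 3145



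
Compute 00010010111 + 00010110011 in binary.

Add column by column from the right: bit + bit + carry-in; write the sum mod 2, carry 1 when the sum is 2 or 3.
carry:  00101101110
        00010010111
+       00010110011
-------------------
       000101001010
(the carry out of the leftmost column, 0, becomes the leading bit)
Decimal check:
  00010010111 = 128 + 16 + 4 + 2 + 1 = 151
  00010110011 = 128 + 32 + 16 + 2 + 1 = 179
  151 + 179 = 330, and 000101001010 = 256 + 64 + 8 + 2 = 330 ✓



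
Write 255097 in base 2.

Using repeated division by 2:
255097 ÷ 2 = 127548 remainder 1
127548 ÷ 2 = 63774 remainder 0
63774 ÷ 2 = 31887 remainder 0
31887 ÷ 2 = 15943 remainder 1
15943 ÷ 2 = 7971 remainder 1
7971 ÷ 2 = 3985 remainder 1
3985 ÷ 2 = 1992 remainder 1
1992 ÷ 2 = 996 remainder 0
996 ÷ 2 = 498 remainder 0
498 ÷ 2 = 249 remainder 0
249 ÷ 2 = 124 remainder 1
124 ÷ 2 = 62 remainder 0
62 ÷ 2 = 31 remainder 0
31 ÷ 2 = 15 remainder 1
15 ÷ 2 = 7 remainder 1
7 ÷ 2 = 3 remainder 1
3 ÷ 2 = 1 remainder 1
1 ÷ 2 = 0 remainder 1
Reading remainders bottom to top: 111110010001111001



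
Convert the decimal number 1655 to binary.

Using repeated division by 2:
1655 ÷ 2 = 827 remainder 1
827 ÷ 2 = 413 remainder 1
413 ÷ 2 = 206 remainder 1
206 ÷ 2 = 103 remainder 0
103 ÷ 2 = 51 remainder 1
51 ÷ 2 = 25 remainder 1
25 ÷ 2 = 12 remainder 1
12 ÷ 2 = 6 remainder 0
6 ÷ 2 = 3 remainder 0
3 ÷ 2 = 1 remainder 1
1 ÷ 2 = 0 remainder 1
Reading remainders bottom to top: 11001110111



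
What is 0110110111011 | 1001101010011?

OR: 1 when either bit is 1
  0110110111011
| 1001101010011
---------------
  1111111111011
Decimal: 3515 | 4947 = 8187



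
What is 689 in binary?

Using repeated division by 2:
689 ÷ 2 = 344 remainder 1
344 ÷ 2 = 172 remainder 0
172 ÷ 2 = 86 remainder 0
86 ÷ 2 = 43 remainder 0
43 ÷ 2 = 21 remainder 1
21 ÷ 2 = 10 remainder 1
10 ÷ 2 = 5 remainder 0
5 ÷ 2 = 2 remainder 1
2 ÷ 2 = 1 remainder 0
1 ÷ 2 = 0 remainder 1
Reading remainders bottom to top: 1010110001



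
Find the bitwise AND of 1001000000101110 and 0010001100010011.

AND: 1 only when both bits are 1
  1001000000101110
& 0010001100010011
------------------
  0000000000000010
Decimal: 36910 & 8979 = 2



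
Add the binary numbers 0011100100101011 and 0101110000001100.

Add column by column from the right: bit + bit + carry-in; write the sum mod 2, carry 1 when the sum is 2 or 3.
carry:  1111000000010000
        0011100100101011
+       0101110000001100
------------------------
       01001010100110111
(the carry out of the leftmost column, 0, becomes the leading bit)
Decimal check:
  0011100100101011 = 8192 + 4096 + 2048 + 256 + 32 + 8 + 2 + 1 = 14635
  0101110000001100 = 16384 + 4096 + 2048 + 1024 + 8 + 4 = 23564
  14635 + 23564 = 38199, and 01001010100110111 = 32768 + 4096 + 1024 + 256 + 32 + 16 + 4 + 2 + 1 = 38199 ✓



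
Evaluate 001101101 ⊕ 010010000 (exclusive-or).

XOR: 1 when bits differ
  001101101
^ 010010000
-----------
  011111101
Decimal: 109 ^ 144 = 253



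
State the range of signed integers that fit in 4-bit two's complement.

For 4-bit two's complement:
Minimum: -2^3 = -8
Maximum: 2^3 - 1 = 7



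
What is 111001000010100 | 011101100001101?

OR: 1 when either bit is 1
  111001000010100
| 011101100001101
-----------------
  111101100011101
Decimal: 29204 | 15117 = 31517



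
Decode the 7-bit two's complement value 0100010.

Binary: 0100010
Sign bit: 0 (non-negative)
Read directly as an unsigned value:
0100010 = 32 + 2 = 34
Value: 34



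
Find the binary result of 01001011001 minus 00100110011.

Method 1 - Direct subtraction (column by column from the right: bit − bit − borrow-in; if negative, add 2 and borrow 1 from the next column):
borrow: 01001001100
        01001011001
-       00100110011
-------------------
        00100100110

Method 2 - Add two's complement:
Two's complement of 00100110011: invert → 11011001100, add 1 → 11011001101
  01001011001
+ 11011001101
-------------
 100100100110  (end carry out of the top bit = 1)
Discarding the end carry: 00100100110
Decimal check:
  01001011001 = 512 + 64 + 16 + 8 + 1 = 601
  00100110011 = 256 + 32 + 16 + 2 + 1 = 307
  601 - 307 = 294, and 00100100110 = 256 + 32 + 4 + 2 = 294 ✓



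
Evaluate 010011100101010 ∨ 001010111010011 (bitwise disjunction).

OR: 1 when either bit is 1
  010011100101010
| 001010111010011
-----------------
  011011111111011
Decimal: 10026 | 5587 = 14331



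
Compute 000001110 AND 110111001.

AND: 1 only when both bits are 1
  000001110
& 110111001
-----------
  000001000
Decimal: 14 & 441 = 8



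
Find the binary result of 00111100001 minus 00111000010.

Method 1 - Direct subtraction (column by column from the right: bit − bit − borrow-in; if negative, add 2 and borrow 1 from the next column):
borrow: 00000111100
        00111100001
-       00111000010
-------------------
        00000011111

Method 2 - Add two's complement:
Two's complement of 00111000010: invert → 11000111101, add 1 → 11000111110
  00111100001
+ 11000111110
-------------
 100000011111  (end carry out of the top bit = 1)
Discarding the end carry: 00000011111
Decimal check:
  00111100001 = 256 + 128 + 64 + 32 + 1 = 481
  00111000010 = 256 + 128 + 64 + 2 = 450
  481 - 450 = 31, and 00000011111 = 16 + 8 + 4 + 2 + 1 = 31 ✓



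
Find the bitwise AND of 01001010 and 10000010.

AND: 1 only when both bits are 1
  01001010
& 10000010
----------
  00000010
Decimal: 74 & 130 = 2



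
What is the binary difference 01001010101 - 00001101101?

Method 1 - Direct subtraction (column by column from the right: bit − bit − borrow-in; if negative, add 2 and borrow 1 from the next column):
borrow: 01111010000
        01001010101
-       00001101101
-------------------
        00111101000

Method 2 - Add two's complement:
Two's complement of 00001101101: invert → 11110010010, add 1 → 11110010011
  01001010101
+ 11110010011
-------------
 100111101000  (end carry out of the top bit = 1)
Discarding the end carry: 00111101000
Decimal check:
  01001010101 = 512 + 64 + 16 + 4 + 1 = 597
  00001101101 = 64 + 32 + 8 + 4 + 1 = 109
  597 - 109 = 488, and 00111101000 = 256 + 128 + 64 + 32 + 8 = 488 ✓



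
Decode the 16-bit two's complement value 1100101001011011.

Binary: 1100101001011011
Sign bit: 1 (negative)
Invert: 0011010110100100
Add 1:  0011010110100101
Magnitude: 0011010110100101 = 8192 + 4096 + 1024 + 256 + 128 + 32 + 4 + 1 = 13733
Value: -13733



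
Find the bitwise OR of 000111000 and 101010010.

OR: 1 when either bit is 1
  000111000
| 101010010
-----------
  101111010
Decimal: 56 | 338 = 378



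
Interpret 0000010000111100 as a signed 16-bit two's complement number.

Binary: 0000010000111100
Sign bit: 0 (non-negative)
Read directly as an unsigned value:
0000010000111100 = 1024 + 32 + 16 + 8 + 4 = 1084
Value: 1084



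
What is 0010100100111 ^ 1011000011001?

XOR: 1 when bits differ
  0010100100111
^ 1011000011001
---------------
  1001100111110
Decimal: 1319 ^ 5657 = 4926



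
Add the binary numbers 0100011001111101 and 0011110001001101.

Add column by column from the right: bit + bit + carry-in; write the sum mod 2, carry 1 when the sum is 2 or 3.
carry:  1111100011111010
        0100011001111101
+       0011110001001101
------------------------
       01000001011001010
(the carry out of the leftmost column, 0, becomes the leading bit)
Decimal check:
  0100011001111101 = 16384 + 1024 + 512 + 64 + 32 + 16 + 8 + 4 + 1 = 18045
  0011110001001101 = 8192 + 4096 + 2048 + 1024 + 64 + 8 + 4 + 1 = 15437
  18045 + 15437 = 33482, and 01000001011001010 = 32768 + 512 + 128 + 64 + 8 + 2 = 33482 ✓



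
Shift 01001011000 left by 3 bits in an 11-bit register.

Original: 01001011000 (decimal 600)
Shift left by 3 positions
Append 3 zeros on the right and drop the 3 high bits that overflow the 11-bit width
Result: 01011000000 (decimal 704)
Equivalent: 600 << 3 = 600 × 2^3 = 4800, truncated to 11 bits = 704



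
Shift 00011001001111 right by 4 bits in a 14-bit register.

Original: 00011001001111 (decimal 1615)
Shift right by 4 positions
Drop the 4 low bits; fill with zeros on the left
Result: 00000001100100 (decimal 100)
Equivalent: 1615 >> 4 = 1615 ÷ 2^4 = 100



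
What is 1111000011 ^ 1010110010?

XOR: 1 when bits differ
  1111000011
^ 1010110010
------------
  0101110001
Decimal: 963 ^ 690 = 369



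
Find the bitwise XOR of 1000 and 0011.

XOR: 1 when bits differ
  1000
^ 0011
------
  1011
Decimal: 8 ^ 3 = 11



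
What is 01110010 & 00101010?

AND: 1 only when both bits are 1
  01110010
& 00101010
----------
  00100010
Decimal: 114 & 42 = 34



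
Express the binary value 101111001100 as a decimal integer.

Sum of powers of 2 for each 1-bit:
2^2 + 2^3 + 2^6 + 2^7 + 2^8 + 2^9 + 2^11
= 4 + 8 + 64 + 128 + 256 + 512 + 2048
= 3020



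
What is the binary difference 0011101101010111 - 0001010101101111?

Method 1 - Direct subtraction (column by column from the right: bit − bit − borrow-in; if negative, add 2 and borrow 1 from the next column):
borrow: 0000101111010000
        0011101101010111
-       0001010101101111
------------------------
        0010010111101000

Method 2 - Add two's complement:
Two's complement of 0001010101101111: invert → 1110101010010000, add 1 → 1110101010010001
  0011101101010111
+ 1110101010010001
------------------
 10010010111101000  (end carry out of the top bit = 1)
Discarding the end carry: 0010010111101000
Decimal check:
  0011101101010111 = 8192 + 4096 + 2048 + 512 + 256 + 64 + 16 + 4 + 2 + 1 = 15191
  0001010101101111 = 4096 + 1024 + 256 + 64 + 32 + 8 + 4 + 2 + 1 = 5487
  15191 - 5487 = 9704, and 0010010111101000 = 8192 + 1024 + 256 + 128 + 64 + 32 + 8 = 9704 ✓



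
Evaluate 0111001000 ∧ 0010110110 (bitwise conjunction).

AND: 1 only when both bits are 1
  0111001000
& 0010110110
------------
  0010000000
Decimal: 456 & 182 = 128



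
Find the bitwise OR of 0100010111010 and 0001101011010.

OR: 1 when either bit is 1
  0100010111010
| 0001101011010
---------------
  0101111111010
Decimal: 2234 | 858 = 3066



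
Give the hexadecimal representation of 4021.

Using repeated division by 16 (digits 10–15 are A–F):
4021 ÷ 16 = 251 remainder 5
251 ÷ 16 = 15 remainder 11 (B)
15 ÷ 16 = 0 remainder 15 (F)
Reading remainders bottom to top: FB5



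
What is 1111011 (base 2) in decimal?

Sum of powers of 2 for each 1-bit:
2^0 + 2^1 + 2^3 + 2^4 + 2^5 + 2^6
= 1 + 2 + 8 + 16 + 32 + 64
= 123



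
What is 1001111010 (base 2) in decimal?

Sum of powers of 2 for each 1-bit:
2^1 + 2^3 + 2^4 + 2^5 + 2^6 + 2^9
= 2 + 8 + 16 + 32 + 64 + 512
= 634



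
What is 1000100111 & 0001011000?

AND: 1 only when both bits are 1
  1000100111
& 0001011000
------------
  0000000000
Decimal: 551 & 88 = 0



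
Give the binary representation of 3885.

Using repeated division by 2:
3885 ÷ 2 = 1942 remainder 1
1942 ÷ 2 = 971 remainder 0
971 ÷ 2 = 485 remainder 1
485 ÷ 2 = 242 remainder 1
242 ÷ 2 = 121 remainder 0
121 ÷ 2 = 60 remainder 1
60 ÷ 2 = 30 remainder 0
30 ÷ 2 = 15 remainder 0
15 ÷ 2 = 7 remainder 1
7 ÷ 2 = 3 remainder 1
3 ÷ 2 = 1 remainder 1
1 ÷ 2 = 0 remainder 1
Reading remainders bottom to top: 111100101101



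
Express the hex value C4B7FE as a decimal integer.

Expand by place value (powers of 16):
Digit values: C = 12, B = 11, F = 15, E = 14
C4B7FE = 12 × 16^5 + 4 × 16^4 + 11 × 16^3 + 7 × 16^2 + 15 × 16^1 + 14 × 16^0
= 12 × 1048576 + 4 × 65536 + 11 × 4096 + 7 × 256 + 15 × 16 + 14 × 1
= 12582912 + 262144 + 45056 + 1792 + 240 + 14
= 12892158



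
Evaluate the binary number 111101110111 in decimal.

Sum of powers of 2 for each 1-bit:
2^0 + 2^1 + 2^2 + 2^4 + 2^5 + 2^6 + 2^8 + 2^9 + 2^10 + 2^11
= 1 + 2 + 4 + 16 + 32 + 64 + 256 + 512 + 1024 + 2048
= 3959



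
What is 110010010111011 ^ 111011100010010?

XOR: 1 when bits differ
  110010010111011
^ 111011100010010
-----------------
  001001110101001
Decimal: 25787 ^ 30482 = 5033



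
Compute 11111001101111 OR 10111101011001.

OR: 1 when either bit is 1
  11111001101111
| 10111101011001
----------------
  11111101111111
Decimal: 15983 | 12121 = 16255



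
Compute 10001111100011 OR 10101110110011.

OR: 1 when either bit is 1
  10001111100011
| 10101110110011
----------------
  10101111110011
Decimal: 9187 | 11187 = 11251



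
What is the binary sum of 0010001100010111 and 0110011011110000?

Add column by column from the right: bit + bit + carry-in; write the sum mod 2, carry 1 when the sum is 2 or 3.
carry:  1100111111100000
        0010001100010111
+       0110011011110000
------------------------
       01000101000000111
(the carry out of the leftmost column, 0, becomes the leading bit)
Decimal check:
  0010001100010111 = 8192 + 512 + 256 + 16 + 4 + 2 + 1 = 8983
  0110011011110000 = 16384 + 8192 + 1024 + 512 + 128 + 64 + 32 + 16 = 26352
  8983 + 26352 = 35335, and 01000101000000111 = 32768 + 2048 + 512 + 4 + 2 + 1 = 35335 ✓



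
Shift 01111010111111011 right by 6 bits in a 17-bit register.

Original: 01111010111111011 (decimal 62971)
Shift right by 6 positions
Drop the 6 low bits; fill with zeros on the left
Result: 00000001111010111 (decimal 983)
Equivalent: 62971 >> 6 = 62971 ÷ 2^6 = 983



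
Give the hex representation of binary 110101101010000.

Group into 4-bit nibbles from right:
  0110 = 6
  1011 = B
  0101 = 5
  0000 = 0
Result: 6B50



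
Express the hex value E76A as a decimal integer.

Expand by place value (powers of 16):
Digit values: E = 14, A = 10
E76A = 14 × 16^3 + 7 × 16^2 + 6 × 16^1 + 10 × 16^0
= 14 × 4096 + 7 × 256 + 6 × 16 + 10 × 1
= 57344 + 1792 + 96 + 10
= 59242



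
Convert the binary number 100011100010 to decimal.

Sum of powers of 2 for each 1-bit:
2^1 + 2^5 + 2^6 + 2^7 + 2^11
= 2 + 32 + 64 + 128 + 2048
= 2274



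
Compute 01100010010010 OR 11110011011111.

OR: 1 when either bit is 1
  01100010010010
| 11110011011111
----------------
  11110011011111
Decimal: 6290 | 15583 = 15583



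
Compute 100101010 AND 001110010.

AND: 1 only when both bits are 1
  100101010
& 001110010
-----------
  000100010
Decimal: 298 & 114 = 34



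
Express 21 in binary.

Using repeated division by 2:
21 ÷ 2 = 10 remainder 1
10 ÷ 2 = 5 remainder 0
5 ÷ 2 = 2 remainder 1
2 ÷ 2 = 1 remainder 0
1 ÷ 2 = 0 remainder 1
Reading remainders bottom to top: 10101



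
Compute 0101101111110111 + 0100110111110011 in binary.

Add column by column from the right: bit + bit + carry-in; write the sum mod 2, carry 1 when the sum is 2 or 3.
carry:  1011111111101110
        0101101111110111
+       0100110111110011
------------------------
       01010100111101010
(the carry out of the leftmost column, 0, becomes the leading bit)
Decimal check:
  0101101111110111 = 16384 + 4096 + 2048 + 512 + 256 + 128 + 64 + 32 + 16 + 4 + 2 + 1 = 23543
  0100110111110011 = 16384 + 2048 + 1024 + 256 + 128 + 64 + 32 + 16 + 2 + 1 = 19955
  23543 + 19955 = 43498, and 01010100111101010 = 32768 + 8192 + 2048 + 256 + 128 + 64 + 32 + 8 + 2 = 43498 ✓



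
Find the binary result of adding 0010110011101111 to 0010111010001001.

Add column by column from the right: bit + bit + carry-in; write the sum mod 2, carry 1 when the sum is 2 or 3.
carry:  0101100100011110
        0010110011101111
+       0010111010001001
------------------------
       00101101101111000
(the carry out of the leftmost column, 0, becomes the leading bit)
Decimal check:
  0010110011101111 = 8192 + 2048 + 1024 + 128 + 64 + 32 + 8 + 4 + 2 + 1 = 11503
  0010111010001001 = 8192 + 2048 + 1024 + 512 + 128 + 8 + 1 = 11913
  11503 + 11913 = 23416, and 00101101101111000 = 16384 + 4096 + 2048 + 512 + 256 + 64 + 32 + 16 + 8 = 23416 ✓



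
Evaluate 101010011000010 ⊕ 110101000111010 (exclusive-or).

XOR: 1 when bits differ
  101010011000010
^ 110101000111010
-----------------
  011111011111000
Decimal: 21698 ^ 27194 = 16120



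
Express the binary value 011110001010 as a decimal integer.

Sum of powers of 2 for each 1-bit:
2^1 + 2^3 + 2^7 + 2^8 + 2^9 + 2^10
= 2 + 8 + 128 + 256 + 512 + 1024
= 1930



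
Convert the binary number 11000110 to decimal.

Sum of powers of 2 for each 1-bit:
2^1 + 2^2 + 2^6 + 2^7
= 2 + 4 + 64 + 128
= 198



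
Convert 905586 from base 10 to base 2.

Using repeated division by 2:
905586 ÷ 2 = 452793 remainder 0
452793 ÷ 2 = 226396 remainder 1
226396 ÷ 2 = 113198 remainder 0
113198 ÷ 2 = 56599 remainder 0
56599 ÷ 2 = 28299 remainder 1
28299 ÷ 2 = 14149 remainder 1
14149 ÷ 2 = 7074 remainder 1
7074 ÷ 2 = 3537 remainder 0
3537 ÷ 2 = 1768 remainder 1
1768 ÷ 2 = 884 remainder 0
884 ÷ 2 = 442 remainder 0
442 ÷ 2 = 221 remainder 0
221 ÷ 2 = 110 remainder 1
110 ÷ 2 = 55 remainder 0
55 ÷ 2 = 27 remainder 1
27 ÷ 2 = 13 remainder 1
13 ÷ 2 = 6 remainder 1
6 ÷ 2 = 3 remainder 0
3 ÷ 2 = 1 remainder 1
1 ÷ 2 = 0 remainder 1
Reading remainders bottom to top: 11011101000101110010



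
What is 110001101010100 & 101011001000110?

AND: 1 only when both bits are 1
  110001101010100
& 101011001000110
-----------------
  100001001000100
Decimal: 25428 & 22086 = 16964



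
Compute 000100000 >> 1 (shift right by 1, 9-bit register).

Original: 000100000 (decimal 32)
Shift right by 1 position
Drop the 1 low bit; fill with zero on the left
Result: 000010000 (decimal 16)
Equivalent: 32 >> 1 = 32 ÷ 2^1 = 16



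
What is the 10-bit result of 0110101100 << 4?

Original: 0110101100 (decimal 428)
Shift left by 4 positions
Append 4 zeros on the right and drop the 4 high bits that overflow the 10-bit width
Result: 1011000000 (decimal 704)
Equivalent: 428 << 4 = 428 × 2^4 = 6848, truncated to 10 bits = 704



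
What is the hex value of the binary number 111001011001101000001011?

Group into 4-bit nibbles from right:
  1110 = E
  0101 = 5
  1001 = 9
  1010 = A
  0000 = 0
  1011 = B
Result: E59A0B



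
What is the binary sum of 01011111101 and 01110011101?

Add column by column from the right: bit + bit + carry-in; write the sum mod 2, carry 1 when the sum is 2 or 3.
carry:  11111111010
        01011111101
+       01110011101
-------------------
       011010011010
(the carry out of the leftmost column, 0, becomes the leading bit)
Decimal check:
  01011111101 = 512 + 128 + 64 + 32 + 16 + 8 + 4 + 1 = 765
  01110011101 = 512 + 256 + 128 + 16 + 8 + 4 + 1 = 925
  765 + 925 = 1690, and 011010011010 = 1024 + 512 + 128 + 16 + 8 + 2 = 1690 ✓



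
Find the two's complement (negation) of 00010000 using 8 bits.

Original: 00010000
Step 1 - Invert all bits: 11101111
Step 2 - Add 1: 11110000
Verification: 00010000 + 11110000 = 100000000; discarding the end carry (carry out of the top bit) leaves the 8-bit value 00000000, as required for x + (-x)



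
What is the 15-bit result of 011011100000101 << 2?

Original: 011011100000101 (decimal 14085)
Shift left by 2 positions
Append 2 zeros on the right and drop the 2 high bits that overflow the 15-bit width
Result: 101110000010100 (decimal 23572)
Equivalent: 14085 << 2 = 14085 × 2^2 = 56340, truncated to 15 bits = 23572



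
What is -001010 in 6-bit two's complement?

Original: 001010
Step 1 - Invert all bits: 110101
Step 2 - Add 1: 110110
Verification: 001010 + 110110 = 1000000; discarding the end carry (carry out of the top bit) leaves the 6-bit value 000000, as required for x + (-x)



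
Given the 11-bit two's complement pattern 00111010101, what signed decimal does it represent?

Binary: 00111010101
Sign bit: 0 (non-negative)
Read directly as an unsigned value:
00111010101 = 256 + 128 + 64 + 16 + 4 + 1 = 469
Value: 469



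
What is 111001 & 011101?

AND: 1 only when both bits are 1
  111001
& 011101
--------
  011001
Decimal: 57 & 29 = 25



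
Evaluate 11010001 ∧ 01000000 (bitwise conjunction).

AND: 1 only when both bits are 1
  11010001
& 01000000
----------
  01000000
Decimal: 209 & 64 = 64



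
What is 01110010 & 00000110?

AND: 1 only when both bits are 1
  01110010
& 00000110
----------
  00000010
Decimal: 114 & 6 = 2



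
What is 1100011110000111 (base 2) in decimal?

Sum of powers of 2 for each 1-bit:
2^0 + 2^1 + 2^2 + 2^7 + 2^8 + 2^9 + 2^10 + 2^14 + 2^15
= 1 + 2 + 4 + 128 + 256 + 512 + 1024 + 16384 + 32768
= 51079



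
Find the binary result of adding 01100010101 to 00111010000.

Add column by column from the right: bit + bit + carry-in; write the sum mod 2, carry 1 when the sum is 2 or 3.
carry:  11000100000
        01100010101
+       00111010000
-------------------
       010011100101
(the carry out of the leftmost column, 0, becomes the leading bit)
Decimal check:
  01100010101 = 512 + 256 + 16 + 4 + 1 = 789
  00111010000 = 256 + 128 + 64 + 16 = 464
  789 + 464 = 1253, and 010011100101 = 1024 + 128 + 64 + 32 + 4 + 1 = 1253 ✓



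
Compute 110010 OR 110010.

OR: 1 when either bit is 1
  110010
| 110010
--------
  110010
Decimal: 50 | 50 = 50



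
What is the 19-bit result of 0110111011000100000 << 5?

Original: 0110111011000100000 (decimal 226848)
Shift left by 5 positions
Append 5 zeros on the right and drop the 5 high bits that overflow the 19-bit width
Result: 1101100010000000000 (decimal 443392)
Equivalent: 226848 << 5 = 226848 × 2^5 = 7259136, truncated to 19 bits = 443392



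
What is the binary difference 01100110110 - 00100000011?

Method 1 - Direct subtraction (column by column from the right: bit − bit − borrow-in; if negative, add 2 and borrow 1 from the next column):
borrow: 00000000110
        01100110110
-       00100000011
-------------------
        01000110011

Method 2 - Add two's complement:
Two's complement of 00100000011: invert → 11011111100, add 1 → 11011111101
  01100110110
+ 11011111101
-------------
 101000110011  (end carry out of the top bit = 1)
Discarding the end carry: 01000110011
Decimal check:
  01100110110 = 512 + 256 + 32 + 16 + 4 + 2 = 822
  00100000011 = 256 + 2 + 1 = 259
  822 - 259 = 563, and 01000110011 = 512 + 32 + 16 + 2 + 1 = 563 ✓



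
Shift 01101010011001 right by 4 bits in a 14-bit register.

Original: 01101010011001 (decimal 6809)
Shift right by 4 positions
Drop the 4 low bits; fill with zeros on the left
Result: 00000110101001 (decimal 425)
Equivalent: 6809 >> 4 = 6809 ÷ 2^4 = 425



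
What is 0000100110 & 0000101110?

AND: 1 only when both bits are 1
  0000100110
& 0000101110
------------
  0000100110
Decimal: 38 & 46 = 38



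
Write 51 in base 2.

Using repeated division by 2:
51 ÷ 2 = 25 remainder 1
25 ÷ 2 = 12 remainder 1
12 ÷ 2 = 6 remainder 0
6 ÷ 2 = 3 remainder 0
3 ÷ 2 = 1 remainder 1
1 ÷ 2 = 0 remainder 1
Reading remainders bottom to top: 110011



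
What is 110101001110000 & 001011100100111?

AND: 1 only when both bits are 1
  110101001110000
& 001011100100111
-----------------
  000001000100000
Decimal: 27248 & 5927 = 544



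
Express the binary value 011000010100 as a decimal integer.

Sum of powers of 2 for each 1-bit:
2^2 + 2^4 + 2^9 + 2^10
= 4 + 16 + 512 + 1024
= 1556



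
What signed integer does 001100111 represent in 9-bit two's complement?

Binary: 001100111
Sign bit: 0 (non-negative)
Read directly as an unsigned value:
001100111 = 64 + 32 + 4 + 2 + 1 = 103
Value: 103



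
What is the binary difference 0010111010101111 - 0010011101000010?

Method 1 - Direct subtraction (column by column from the right: bit − bit − borrow-in; if negative, add 2 and borrow 1 from the next column):
borrow: 0000111010000000
        0010111010101111
-       0010011101000010
------------------------
        0000011101101101

Method 2 - Add two's complement:
Two's complement of 0010011101000010: invert → 1101100010111101, add 1 → 1101100010111110
  0010111010101111
+ 1101100010111110
------------------
 10000011101101101  (end carry out of the top bit = 1)
Discarding the end carry: 0000011101101101
Decimal check:
  0010111010101111 = 8192 + 2048 + 1024 + 512 + 128 + 32 + 8 + 4 + 2 + 1 = 11951
  0010011101000010 = 8192 + 1024 + 512 + 256 + 64 + 2 = 10050
  11951 - 10050 = 1901, and 0000011101101101 = 1024 + 512 + 256 + 64 + 32 + 8 + 4 + 1 = 1901 ✓



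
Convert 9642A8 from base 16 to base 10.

Expand by place value (powers of 16):
Digit values: A = 10
9642A8 = 9 × 16^5 + 6 × 16^4 + 4 × 16^3 + 2 × 16^2 + 10 × 16^1 + 8 × 16^0
= 9 × 1048576 + 6 × 65536 + 4 × 4096 + 2 × 256 + 10 × 16 + 8 × 1
= 9437184 + 393216 + 16384 + 512 + 160 + 8
= 9847464



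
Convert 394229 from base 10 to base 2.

Using repeated division by 2:
394229 ÷ 2 = 197114 remainder 1
197114 ÷ 2 = 98557 remainder 0
98557 ÷ 2 = 49278 remainder 1
49278 ÷ 2 = 24639 remainder 0
24639 ÷ 2 = 12319 remainder 1
12319 ÷ 2 = 6159 remainder 1
6159 ÷ 2 = 3079 remainder 1
3079 ÷ 2 = 1539 remainder 1
1539 ÷ 2 = 769 remainder 1
769 ÷ 2 = 384 remainder 1
384 ÷ 2 = 192 remainder 0
192 ÷ 2 = 96 remainder 0
96 ÷ 2 = 48 remainder 0
48 ÷ 2 = 24 remainder 0
24 ÷ 2 = 12 remainder 0
12 ÷ 2 = 6 remainder 0
6 ÷ 2 = 3 remainder 0
3 ÷ 2 = 1 remainder 1
1 ÷ 2 = 0 remainder 1
Reading remainders bottom to top: 1100000001111110101



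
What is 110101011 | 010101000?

OR: 1 when either bit is 1
  110101011
| 010101000
-----------
  110101011
Decimal: 427 | 168 = 427



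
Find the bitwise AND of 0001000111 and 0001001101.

AND: 1 only when both bits are 1
  0001000111
& 0001001101
------------
  0001000101
Decimal: 71 & 77 = 69



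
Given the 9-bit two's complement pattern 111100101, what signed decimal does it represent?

Binary: 111100101
Sign bit: 1 (negative)
Invert: 000011010
Add 1:  000011011
Magnitude: 000011011 = 16 + 8 + 2 + 1 = 27
Value: -27



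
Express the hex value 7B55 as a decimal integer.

Expand by place value (powers of 16):
Digit values: B = 11
7B55 = 7 × 16^3 + 11 × 16^2 + 5 × 16^1 + 5 × 16^0
= 7 × 4096 + 11 × 256 + 5 × 16 + 5 × 1
= 28672 + 2816 + 80 + 5
= 31573



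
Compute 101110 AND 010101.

AND: 1 only when both bits are 1
  101110
& 010101
--------
  000100
Decimal: 46 & 21 = 4



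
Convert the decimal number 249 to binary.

Using repeated division by 2:
249 ÷ 2 = 124 remainder 1
124 ÷ 2 = 62 remainder 0
62 ÷ 2 = 31 remainder 0
31 ÷ 2 = 15 remainder 1
15 ÷ 2 = 7 remainder 1
7 ÷ 2 = 3 remainder 1
3 ÷ 2 = 1 remainder 1
1 ÷ 2 = 0 remainder 1
Reading remainders bottom to top: 11111001



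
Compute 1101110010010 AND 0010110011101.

AND: 1 only when both bits are 1
  1101110010010
& 0010110011101
---------------
  0000110010000
Decimal: 7058 & 1437 = 400



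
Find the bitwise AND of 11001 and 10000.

AND: 1 only when both bits are 1
  11001
& 10000
-------
  10000
Decimal: 25 & 16 = 16



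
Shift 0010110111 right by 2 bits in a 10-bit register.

Original: 0010110111 (decimal 183)
Shift right by 2 positions
Drop the 2 low bits; fill with zeros on the left
Result: 0000101101 (decimal 45)
Equivalent: 183 >> 2 = 183 ÷ 2^2 = 45



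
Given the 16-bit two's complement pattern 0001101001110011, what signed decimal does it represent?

Binary: 0001101001110011
Sign bit: 0 (non-negative)
Read directly as an unsigned value:
0001101001110011 = 4096 + 2048 + 512 + 64 + 32 + 16 + 2 + 1 = 6771
Value: 6771



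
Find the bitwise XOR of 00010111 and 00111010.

XOR: 1 when bits differ
  00010111
^ 00111010
----------
  00101101
Decimal: 23 ^ 58 = 45



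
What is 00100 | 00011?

OR: 1 when either bit is 1
  00100
| 00011
-------
  00111
Decimal: 4 | 3 = 7



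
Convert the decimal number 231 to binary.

Using repeated division by 2:
231 ÷ 2 = 115 remainder 1
115 ÷ 2 = 57 remainder 1
57 ÷ 2 = 28 remainder 1
28 ÷ 2 = 14 remainder 0
14 ÷ 2 = 7 remainder 0
7 ÷ 2 = 3 remainder 1
3 ÷ 2 = 1 remainder 1
1 ÷ 2 = 0 remainder 1
Reading remainders bottom to top: 11100111



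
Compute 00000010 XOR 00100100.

XOR: 1 when bits differ
  00000010
^ 00100100
----------
  00100110
Decimal: 2 ^ 36 = 38



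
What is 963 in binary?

Using repeated division by 2:
963 ÷ 2 = 481 remainder 1
481 ÷ 2 = 240 remainder 1
240 ÷ 2 = 120 remainder 0
120 ÷ 2 = 60 remainder 0
60 ÷ 2 = 30 remainder 0
30 ÷ 2 = 15 remainder 0
15 ÷ 2 = 7 remainder 1
7 ÷ 2 = 3 remainder 1
3 ÷ 2 = 1 remainder 1
1 ÷ 2 = 0 remainder 1
Reading remainders bottom to top: 1111000011



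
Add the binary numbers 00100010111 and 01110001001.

Add column by column from the right: bit + bit + carry-in; write the sum mod 2, carry 1 when the sum is 2 or 3.
carry:  11000111110
        00100010111
+       01110001001
-------------------
       010010100000
(the carry out of the leftmost column, 0, becomes the leading bit)
Decimal check:
  00100010111 = 256 + 16 + 4 + 2 + 1 = 279
  01110001001 = 512 + 256 + 128 + 8 + 1 = 905
  279 + 905 = 1184, and 010010100000 = 1024 + 128 + 32 = 1184 ✓



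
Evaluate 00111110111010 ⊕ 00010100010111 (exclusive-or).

XOR: 1 when bits differ
  00111110111010
^ 00010100010111
----------------
  00101010101101
Decimal: 4026 ^ 1303 = 2733



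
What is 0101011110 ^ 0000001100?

XOR: 1 when bits differ
  0101011110
^ 0000001100
------------
  0101010010
Decimal: 350 ^ 12 = 338



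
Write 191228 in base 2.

Using repeated division by 2:
191228 ÷ 2 = 95614 remainder 0
95614 ÷ 2 = 47807 remainder 0
47807 ÷ 2 = 23903 remainder 1
23903 ÷ 2 = 11951 remainder 1
11951 ÷ 2 = 5975 remainder 1
5975 ÷ 2 = 2987 remainder 1
2987 ÷ 2 = 1493 remainder 1
1493 ÷ 2 = 746 remainder 1
746 ÷ 2 = 373 remainder 0
373 ÷ 2 = 186 remainder 1
186 ÷ 2 = 93 remainder 0
93 ÷ 2 = 46 remainder 1
46 ÷ 2 = 23 remainder 0
23 ÷ 2 = 11 remainder 1
11 ÷ 2 = 5 remainder 1
5 ÷ 2 = 2 remainder 1
2 ÷ 2 = 1 remainder 0
1 ÷ 2 = 0 remainder 1
Reading remainders bottom to top: 101110101011111100



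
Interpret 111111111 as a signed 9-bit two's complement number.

Binary: 111111111
Sign bit: 1 (negative)
Invert: 000000000
Add 1:  000000001
Magnitude: 000000001 = 1
Value: -1



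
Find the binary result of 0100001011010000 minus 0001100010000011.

Method 1 - Direct subtraction (column by column from the right: bit − bit − borrow-in; if negative, add 2 and borrow 1 from the next column):
borrow: 0111000000011110
        0100001011010000
-       0001100010000011
------------------------
        0010101001001101

Method 2 - Add two's complement:
Two's complement of 0001100010000011: invert → 1110011101111100, add 1 → 1110011101111101
  0100001011010000
+ 1110011101111101
------------------
 10010101001001101  (end carry out of the top bit = 1)
Discarding the end carry: 0010101001001101
Decimal check:
  0100001011010000 = 16384 + 512 + 128 + 64 + 16 = 17104
  0001100010000011 = 4096 + 2048 + 128 + 2 + 1 = 6275
  17104 - 6275 = 10829, and 0010101001001101 = 8192 + 2048 + 512 + 64 + 8 + 4 + 1 = 10829 ✓



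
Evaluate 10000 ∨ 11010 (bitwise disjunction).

OR: 1 when either bit is 1
  10000
| 11010
-------
  11010
Decimal: 16 | 26 = 26



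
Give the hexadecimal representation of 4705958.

Using repeated division by 16 (digits 10–15 are A–F):
4705958 ÷ 16 = 294122 remainder 6
294122 ÷ 16 = 18382 remainder 10 (A)
18382 ÷ 16 = 1148 remainder 14 (E)
1148 ÷ 16 = 71 remainder 12 (C)
71 ÷ 16 = 4 remainder 7
4 ÷ 16 = 0 remainder 4
Reading remainders bottom to top: 47CEA6



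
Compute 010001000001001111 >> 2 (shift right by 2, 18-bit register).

Original: 010001000001001111 (decimal 69711)
Shift right by 2 positions
Drop the 2 low bits; fill with zeros on the left
Result: 000100010000010011 (decimal 17427)
Equivalent: 69711 >> 2 = 69711 ÷ 2^2 = 17427



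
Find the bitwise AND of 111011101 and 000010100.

AND: 1 only when both bits are 1
  111011101
& 000010100
-----------
  000010100
Decimal: 477 & 20 = 20



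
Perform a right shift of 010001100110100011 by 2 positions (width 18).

Original: 010001100110100011 (decimal 72099)
Shift right by 2 positions
Drop the 2 low bits; fill with zeros on the left
Result: 000100011001101000 (decimal 18024)
Equivalent: 72099 >> 2 = 72099 ÷ 2^2 = 18024



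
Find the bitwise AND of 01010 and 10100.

AND: 1 only when both bits are 1
  01010
& 10100
-------
  00000
Decimal: 10 & 20 = 0



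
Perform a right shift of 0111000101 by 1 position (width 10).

Original: 0111000101 (decimal 453)
Shift right by 1 position
Drop the 1 low bit; fill with zero on the left
Result: 0011100010 (decimal 226)
Equivalent: 453 >> 1 = 453 ÷ 2^1 = 226



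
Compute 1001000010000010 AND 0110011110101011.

AND: 1 only when both bits are 1
  1001000010000010
& 0110011110101011
------------------
  0000000010000010
Decimal: 36994 & 26539 = 130



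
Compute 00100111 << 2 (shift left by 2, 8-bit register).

Original: 00100111 (decimal 39)
Shift left by 2 positions
Append 2 zeros on the right
Result: 10011100 (decimal 156)
Equivalent: 39 << 2 = 39 × 2^2 = 156



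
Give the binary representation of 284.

Using repeated division by 2:
284 ÷ 2 = 142 remainder 0
142 ÷ 2 = 71 remainder 0
71 ÷ 2 = 35 remainder 1
35 ÷ 2 = 17 remainder 1
17 ÷ 2 = 8 remainder 1
8 ÷ 2 = 4 remainder 0
4 ÷ 2 = 2 remainder 0
2 ÷ 2 = 1 remainder 0
1 ÷ 2 = 0 remainder 1
Reading remainders bottom to top: 100011100



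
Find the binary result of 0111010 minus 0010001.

Method 1 - Direct subtraction (column by column from the right: bit − bit − borrow-in; if negative, add 2 and borrow 1 from the next column):
borrow: 0000010
        0111010
-       0010001
---------------
        0101001

Method 2 - Add two's complement:
Two's complement of 0010001: invert → 1101110, add 1 → 1101111
  0111010
+ 1101111
---------
 10101001  (end carry out of the top bit = 1)
Discarding the end carry: 0101001
Decimal check:
  0111010 = 32 + 16 + 8 + 2 = 58
  0010001 = 16 + 1 = 17
  58 - 17 = 41, and 0101001 = 32 + 8 + 1 = 41 ✓



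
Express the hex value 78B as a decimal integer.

Expand by place value (powers of 16):
Digit values: B = 11
78B = 7 × 16^2 + 8 × 16^1 + 11 × 16^0
= 7 × 256 + 8 × 16 + 11 × 1
= 1792 + 128 + 11
= 1931



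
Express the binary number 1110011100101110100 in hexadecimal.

Group into 4-bit nibbles from right:
  0111 = 7
  0011 = 3
  1001 = 9
  0111 = 7
  0100 = 4
Result: 73974



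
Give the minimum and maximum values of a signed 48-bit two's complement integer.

For 48-bit two's complement:
Minimum: -2^47 = -140737488355328
Maximum: 2^47 - 1 = 140737488355327



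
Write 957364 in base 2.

Using repeated division by 2:
957364 ÷ 2 = 478682 remainder 0
478682 ÷ 2 = 239341 remainder 0
239341 ÷ 2 = 119670 remainder 1
119670 ÷ 2 = 59835 remainder 0
59835 ÷ 2 = 29917 remainder 1
29917 ÷ 2 = 14958 remainder 1
14958 ÷ 2 = 7479 remainder 0
7479 ÷ 2 = 3739 remainder 1
3739 ÷ 2 = 1869 remainder 1
1869 ÷ 2 = 934 remainder 1
934 ÷ 2 = 467 remainder 0
467 ÷ 2 = 233 remainder 1
233 ÷ 2 = 116 remainder 1
116 ÷ 2 = 58 remainder 0
58 ÷ 2 = 29 remainder 0
29 ÷ 2 = 14 remainder 1
14 ÷ 2 = 7 remainder 0
7 ÷ 2 = 3 remainder 1
3 ÷ 2 = 1 remainder 1
1 ÷ 2 = 0 remainder 1
Reading remainders bottom to top: 11101001101110110100

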